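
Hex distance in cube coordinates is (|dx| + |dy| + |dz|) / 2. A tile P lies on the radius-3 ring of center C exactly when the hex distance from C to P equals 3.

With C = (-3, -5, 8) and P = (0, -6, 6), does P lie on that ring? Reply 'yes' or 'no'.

Answer: yes

Derivation:
|px - cx| = |0 - (-3)| = 3
|py - cy| = |-6 - (-5)| = 1
|pz - cz| = |6 - 8| = 2
distance = (3+1+2)/2 = 6/2 = 3
radius = 3; distance == radius -> yes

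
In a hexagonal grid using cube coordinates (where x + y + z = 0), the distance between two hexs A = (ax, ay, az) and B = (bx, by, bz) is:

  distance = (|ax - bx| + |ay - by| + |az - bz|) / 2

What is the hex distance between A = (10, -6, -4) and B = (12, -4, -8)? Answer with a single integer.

Answer: 4

Derivation:
|ax - bx| = |10 - 12| = 2
|ay - by| = |-6 - (-4)| = 2
|az - bz| = |-4 - (-8)| = 4
distance = (2 + 2 + 4) / 2 = 8 / 2 = 4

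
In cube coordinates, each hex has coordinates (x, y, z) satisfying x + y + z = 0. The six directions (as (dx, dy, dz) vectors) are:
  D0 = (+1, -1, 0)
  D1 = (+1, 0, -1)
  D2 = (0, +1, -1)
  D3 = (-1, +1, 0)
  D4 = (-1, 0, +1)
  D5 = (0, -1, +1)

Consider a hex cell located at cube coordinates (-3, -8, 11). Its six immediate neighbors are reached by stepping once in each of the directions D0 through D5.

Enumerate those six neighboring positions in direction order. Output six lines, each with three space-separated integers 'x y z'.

Answer: -2 -9 11
-2 -8 10
-3 -7 10
-4 -7 11
-4 -8 12
-3 -9 12

Derivation:
Center: (-3, -8, 11). Add each direction:
  D0: (-3, -8, 11) + (1, -1, 0) = (-2, -9, 11)
  D1: (-3, -8, 11) + (1, 0, -1) = (-2, -8, 10)
  D2: (-3, -8, 11) + (0, 1, -1) = (-3, -7, 10)
  D3: (-3, -8, 11) + (-1, 1, 0) = (-4, -7, 11)
  D4: (-3, -8, 11) + (-1, 0, 1) = (-4, -8, 12)
  D5: (-3, -8, 11) + (0, -1, 1) = (-3, -9, 12)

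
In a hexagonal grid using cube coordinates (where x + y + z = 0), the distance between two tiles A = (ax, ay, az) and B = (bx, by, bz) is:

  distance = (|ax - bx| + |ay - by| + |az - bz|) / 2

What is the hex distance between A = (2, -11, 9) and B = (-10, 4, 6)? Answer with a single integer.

Answer: 15

Derivation:
|ax - bx| = |2 - (-10)| = 12
|ay - by| = |-11 - 4| = 15
|az - bz| = |9 - 6| = 3
distance = (12 + 15 + 3) / 2 = 30 / 2 = 15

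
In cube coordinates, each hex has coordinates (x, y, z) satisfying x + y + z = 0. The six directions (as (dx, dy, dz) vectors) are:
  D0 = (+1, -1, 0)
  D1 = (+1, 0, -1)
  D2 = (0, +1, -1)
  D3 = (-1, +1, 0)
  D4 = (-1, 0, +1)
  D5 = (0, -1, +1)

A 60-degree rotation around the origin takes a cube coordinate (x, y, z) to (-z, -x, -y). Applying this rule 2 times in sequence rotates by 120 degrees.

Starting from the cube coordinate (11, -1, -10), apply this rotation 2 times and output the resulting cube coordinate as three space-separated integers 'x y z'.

Start: (11, -1, -10)
Step 1: (11, -1, -10) -> (-(-10), -(11), -(-1)) = (10, -11, 1)
Step 2: (10, -11, 1) -> (-(1), -(10), -(-11)) = (-1, -10, 11)

Answer: -1 -10 11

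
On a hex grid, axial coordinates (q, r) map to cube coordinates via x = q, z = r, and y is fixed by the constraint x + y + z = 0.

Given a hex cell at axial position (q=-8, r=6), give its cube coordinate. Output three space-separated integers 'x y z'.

x = q = -8
z = r = 6
y = -x - z = -(-8) - (6) = 2

Answer: -8 2 6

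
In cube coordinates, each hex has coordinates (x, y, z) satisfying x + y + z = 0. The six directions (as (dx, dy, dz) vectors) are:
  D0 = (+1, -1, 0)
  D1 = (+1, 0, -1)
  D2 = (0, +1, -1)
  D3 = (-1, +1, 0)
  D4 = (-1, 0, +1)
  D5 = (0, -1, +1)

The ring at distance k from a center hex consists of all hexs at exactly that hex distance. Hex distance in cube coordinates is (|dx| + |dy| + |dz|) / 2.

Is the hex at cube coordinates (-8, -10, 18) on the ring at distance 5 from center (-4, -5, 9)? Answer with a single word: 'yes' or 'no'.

Answer: no

Derivation:
|px - cx| = |-8 - (-4)| = 4
|py - cy| = |-10 - (-5)| = 5
|pz - cz| = |18 - 9| = 9
distance = (4+5+9)/2 = 18/2 = 9
radius = 5; distance != radius -> no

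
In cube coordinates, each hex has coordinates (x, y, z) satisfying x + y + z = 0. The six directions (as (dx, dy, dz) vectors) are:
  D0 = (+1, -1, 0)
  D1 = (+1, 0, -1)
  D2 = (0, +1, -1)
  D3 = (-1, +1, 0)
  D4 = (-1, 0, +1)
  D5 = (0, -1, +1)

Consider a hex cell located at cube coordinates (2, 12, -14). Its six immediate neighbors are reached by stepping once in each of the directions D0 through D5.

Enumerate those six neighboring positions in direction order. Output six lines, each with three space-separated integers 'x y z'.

Center: (2, 12, -14). Add each direction:
  D0: (2, 12, -14) + (1, -1, 0) = (3, 11, -14)
  D1: (2, 12, -14) + (1, 0, -1) = (3, 12, -15)
  D2: (2, 12, -14) + (0, 1, -1) = (2, 13, -15)
  D3: (2, 12, -14) + (-1, 1, 0) = (1, 13, -14)
  D4: (2, 12, -14) + (-1, 0, 1) = (1, 12, -13)
  D5: (2, 12, -14) + (0, -1, 1) = (2, 11, -13)

Answer: 3 11 -14
3 12 -15
2 13 -15
1 13 -14
1 12 -13
2 11 -13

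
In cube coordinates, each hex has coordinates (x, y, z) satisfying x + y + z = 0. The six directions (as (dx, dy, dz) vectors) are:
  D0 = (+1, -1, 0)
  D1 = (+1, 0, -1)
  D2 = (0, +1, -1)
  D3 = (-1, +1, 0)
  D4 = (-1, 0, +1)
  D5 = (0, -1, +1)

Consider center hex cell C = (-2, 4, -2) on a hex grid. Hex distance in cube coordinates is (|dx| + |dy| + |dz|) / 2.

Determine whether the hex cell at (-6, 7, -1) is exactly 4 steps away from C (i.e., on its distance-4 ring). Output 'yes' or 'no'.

|px - cx| = |-6 - (-2)| = 4
|py - cy| = |7 - 4| = 3
|pz - cz| = |-1 - (-2)| = 1
distance = (4+3+1)/2 = 8/2 = 4
radius = 4; distance == radius -> yes

Answer: yes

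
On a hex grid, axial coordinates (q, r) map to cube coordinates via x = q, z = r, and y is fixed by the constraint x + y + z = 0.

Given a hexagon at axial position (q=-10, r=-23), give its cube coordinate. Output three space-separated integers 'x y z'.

x = q = -10
z = r = -23
y = -x - z = -(-10) - (-23) = 33

Answer: -10 33 -23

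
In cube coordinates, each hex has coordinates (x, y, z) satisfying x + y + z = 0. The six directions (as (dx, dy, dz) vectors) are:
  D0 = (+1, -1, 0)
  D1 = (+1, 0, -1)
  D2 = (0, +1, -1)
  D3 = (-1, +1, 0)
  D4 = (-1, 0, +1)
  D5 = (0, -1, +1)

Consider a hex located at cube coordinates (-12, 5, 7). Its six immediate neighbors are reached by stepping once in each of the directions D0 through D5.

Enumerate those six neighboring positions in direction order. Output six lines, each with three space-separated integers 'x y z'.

Answer: -11 4 7
-11 5 6
-12 6 6
-13 6 7
-13 5 8
-12 4 8

Derivation:
Center: (-12, 5, 7). Add each direction:
  D0: (-12, 5, 7) + (1, -1, 0) = (-11, 4, 7)
  D1: (-12, 5, 7) + (1, 0, -1) = (-11, 5, 6)
  D2: (-12, 5, 7) + (0, 1, -1) = (-12, 6, 6)
  D3: (-12, 5, 7) + (-1, 1, 0) = (-13, 6, 7)
  D4: (-12, 5, 7) + (-1, 0, 1) = (-13, 5, 8)
  D5: (-12, 5, 7) + (0, -1, 1) = (-12, 4, 8)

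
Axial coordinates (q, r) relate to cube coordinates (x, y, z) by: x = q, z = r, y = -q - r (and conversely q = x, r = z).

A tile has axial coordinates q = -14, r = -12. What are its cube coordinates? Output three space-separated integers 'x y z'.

x = q = -14
z = r = -12
y = -x - z = -(-14) - (-12) = 26

Answer: -14 26 -12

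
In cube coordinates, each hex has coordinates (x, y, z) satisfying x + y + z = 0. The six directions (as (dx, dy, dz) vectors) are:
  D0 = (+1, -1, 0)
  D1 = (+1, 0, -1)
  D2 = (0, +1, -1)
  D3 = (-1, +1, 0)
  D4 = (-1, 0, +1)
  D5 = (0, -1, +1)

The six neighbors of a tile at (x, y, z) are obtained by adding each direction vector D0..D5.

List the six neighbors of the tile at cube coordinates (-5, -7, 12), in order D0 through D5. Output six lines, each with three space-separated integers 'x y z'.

Center: (-5, -7, 12). Add each direction:
  D0: (-5, -7, 12) + (1, -1, 0) = (-4, -8, 12)
  D1: (-5, -7, 12) + (1, 0, -1) = (-4, -7, 11)
  D2: (-5, -7, 12) + (0, 1, -1) = (-5, -6, 11)
  D3: (-5, -7, 12) + (-1, 1, 0) = (-6, -6, 12)
  D4: (-5, -7, 12) + (-1, 0, 1) = (-6, -7, 13)
  D5: (-5, -7, 12) + (0, -1, 1) = (-5, -8, 13)

Answer: -4 -8 12
-4 -7 11
-5 -6 11
-6 -6 12
-6 -7 13
-5 -8 13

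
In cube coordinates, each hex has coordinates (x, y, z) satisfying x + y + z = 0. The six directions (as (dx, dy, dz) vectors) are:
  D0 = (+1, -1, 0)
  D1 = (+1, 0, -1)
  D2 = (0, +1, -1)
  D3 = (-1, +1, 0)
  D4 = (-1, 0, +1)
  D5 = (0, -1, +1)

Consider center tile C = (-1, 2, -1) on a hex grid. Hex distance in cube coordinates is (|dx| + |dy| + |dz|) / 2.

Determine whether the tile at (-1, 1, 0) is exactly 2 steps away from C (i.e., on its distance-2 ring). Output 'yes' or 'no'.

|px - cx| = |-1 - (-1)| = 0
|py - cy| = |1 - 2| = 1
|pz - cz| = |0 - (-1)| = 1
distance = (0+1+1)/2 = 2/2 = 1
radius = 2; distance != radius -> no

Answer: no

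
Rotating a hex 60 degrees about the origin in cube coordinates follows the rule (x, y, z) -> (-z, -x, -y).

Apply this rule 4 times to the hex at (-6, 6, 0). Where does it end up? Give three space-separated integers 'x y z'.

Start: (-6, 6, 0)
Step 1: (-6, 6, 0) -> (-(0), -(-6), -(6)) = (0, 6, -6)
Step 2: (0, 6, -6) -> (-(-6), -(0), -(6)) = (6, 0, -6)
Step 3: (6, 0, -6) -> (-(-6), -(6), -(0)) = (6, -6, 0)
Step 4: (6, -6, 0) -> (-(0), -(6), -(-6)) = (0, -6, 6)

Answer: 0 -6 6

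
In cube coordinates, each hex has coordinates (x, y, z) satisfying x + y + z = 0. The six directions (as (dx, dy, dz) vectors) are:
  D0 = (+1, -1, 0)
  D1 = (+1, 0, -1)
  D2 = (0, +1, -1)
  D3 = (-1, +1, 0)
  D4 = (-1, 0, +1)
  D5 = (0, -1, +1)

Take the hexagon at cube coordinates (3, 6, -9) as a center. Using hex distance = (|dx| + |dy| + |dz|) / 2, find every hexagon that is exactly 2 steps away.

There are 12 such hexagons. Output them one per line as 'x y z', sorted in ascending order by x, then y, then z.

Answer: 1 6 -7
1 7 -8
1 8 -9
2 5 -7
2 8 -10
3 4 -7
3 8 -11
4 4 -8
4 7 -11
5 4 -9
5 5 -10
5 6 -11

Derivation:
Walk ring at distance 2 from (3, 6, -9):
Start at center + D4*2 = (1, 6, -7)
  hex 0: (1, 6, -7)
  hex 1: (2, 5, -7)
  hex 2: (3, 4, -7)
  hex 3: (4, 4, -8)
  hex 4: (5, 4, -9)
  hex 5: (5, 5, -10)
  hex 6: (5, 6, -11)
  hex 7: (4, 7, -11)
  hex 8: (3, 8, -11)
  hex 9: (2, 8, -10)
  hex 10: (1, 8, -9)
  hex 11: (1, 7, -8)
Sorted: 12 hexes.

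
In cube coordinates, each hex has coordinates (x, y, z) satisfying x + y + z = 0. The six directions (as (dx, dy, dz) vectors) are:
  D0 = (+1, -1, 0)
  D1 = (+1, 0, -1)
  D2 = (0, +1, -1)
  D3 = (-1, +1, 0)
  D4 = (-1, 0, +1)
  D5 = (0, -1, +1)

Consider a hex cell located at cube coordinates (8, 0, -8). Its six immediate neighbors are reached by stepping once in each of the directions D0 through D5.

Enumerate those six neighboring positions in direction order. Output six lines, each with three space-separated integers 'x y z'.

Answer: 9 -1 -8
9 0 -9
8 1 -9
7 1 -8
7 0 -7
8 -1 -7

Derivation:
Center: (8, 0, -8). Add each direction:
  D0: (8, 0, -8) + (1, -1, 0) = (9, -1, -8)
  D1: (8, 0, -8) + (1, 0, -1) = (9, 0, -9)
  D2: (8, 0, -8) + (0, 1, -1) = (8, 1, -9)
  D3: (8, 0, -8) + (-1, 1, 0) = (7, 1, -8)
  D4: (8, 0, -8) + (-1, 0, 1) = (7, 0, -7)
  D5: (8, 0, -8) + (0, -1, 1) = (8, -1, -7)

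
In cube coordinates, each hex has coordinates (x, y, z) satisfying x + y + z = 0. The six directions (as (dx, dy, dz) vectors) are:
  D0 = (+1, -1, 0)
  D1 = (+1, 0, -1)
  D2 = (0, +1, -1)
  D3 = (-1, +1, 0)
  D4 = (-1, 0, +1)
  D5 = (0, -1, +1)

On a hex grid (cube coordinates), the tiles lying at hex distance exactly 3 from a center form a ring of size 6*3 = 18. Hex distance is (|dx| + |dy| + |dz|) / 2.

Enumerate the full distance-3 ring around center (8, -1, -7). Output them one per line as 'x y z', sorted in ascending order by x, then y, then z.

Walk ring at distance 3 from (8, -1, -7):
Start at center + D4*3 = (5, -1, -4)
  hex 0: (5, -1, -4)
  hex 1: (6, -2, -4)
  hex 2: (7, -3, -4)
  hex 3: (8, -4, -4)
  hex 4: (9, -4, -5)
  hex 5: (10, -4, -6)
  hex 6: (11, -4, -7)
  hex 7: (11, -3, -8)
  hex 8: (11, -2, -9)
  hex 9: (11, -1, -10)
  hex 10: (10, 0, -10)
  hex 11: (9, 1, -10)
  hex 12: (8, 2, -10)
  hex 13: (7, 2, -9)
  hex 14: (6, 2, -8)
  hex 15: (5, 2, -7)
  hex 16: (5, 1, -6)
  hex 17: (5, 0, -5)
Sorted: 18 hexes.

Answer: 5 -1 -4
5 0 -5
5 1 -6
5 2 -7
6 -2 -4
6 2 -8
7 -3 -4
7 2 -9
8 -4 -4
8 2 -10
9 -4 -5
9 1 -10
10 -4 -6
10 0 -10
11 -4 -7
11 -3 -8
11 -2 -9
11 -1 -10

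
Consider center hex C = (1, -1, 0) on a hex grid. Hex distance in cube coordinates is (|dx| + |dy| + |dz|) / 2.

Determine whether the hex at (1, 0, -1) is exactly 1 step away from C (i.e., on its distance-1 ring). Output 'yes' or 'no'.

|px - cx| = |1 - 1| = 0
|py - cy| = |0 - (-1)| = 1
|pz - cz| = |-1 - 0| = 1
distance = (0+1+1)/2 = 2/2 = 1
radius = 1; distance == radius -> yes

Answer: yes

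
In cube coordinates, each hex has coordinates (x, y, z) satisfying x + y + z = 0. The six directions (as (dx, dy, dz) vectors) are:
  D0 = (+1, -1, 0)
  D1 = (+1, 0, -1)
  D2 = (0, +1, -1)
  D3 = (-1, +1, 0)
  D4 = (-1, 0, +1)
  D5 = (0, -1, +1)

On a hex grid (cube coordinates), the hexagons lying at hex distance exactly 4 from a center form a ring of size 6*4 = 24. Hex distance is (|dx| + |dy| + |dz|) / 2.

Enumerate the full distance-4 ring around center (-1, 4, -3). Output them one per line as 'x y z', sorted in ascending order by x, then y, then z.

Answer: -5 4 1
-5 5 0
-5 6 -1
-5 7 -2
-5 8 -3
-4 3 1
-4 8 -4
-3 2 1
-3 8 -5
-2 1 1
-2 8 -6
-1 0 1
-1 8 -7
0 0 0
0 7 -7
1 0 -1
1 6 -7
2 0 -2
2 5 -7
3 0 -3
3 1 -4
3 2 -5
3 3 -6
3 4 -7

Derivation:
Walk ring at distance 4 from (-1, 4, -3):
Start at center + D4*4 = (-5, 4, 1)
  hex 0: (-5, 4, 1)
  hex 1: (-4, 3, 1)
  hex 2: (-3, 2, 1)
  hex 3: (-2, 1, 1)
  hex 4: (-1, 0, 1)
  hex 5: (0, 0, 0)
  hex 6: (1, 0, -1)
  hex 7: (2, 0, -2)
  hex 8: (3, 0, -3)
  hex 9: (3, 1, -4)
  hex 10: (3, 2, -5)
  hex 11: (3, 3, -6)
  hex 12: (3, 4, -7)
  hex 13: (2, 5, -7)
  hex 14: (1, 6, -7)
  hex 15: (0, 7, -7)
  hex 16: (-1, 8, -7)
  hex 17: (-2, 8, -6)
  hex 18: (-3, 8, -5)
  hex 19: (-4, 8, -4)
  hex 20: (-5, 8, -3)
  hex 21: (-5, 7, -2)
  hex 22: (-5, 6, -1)
  hex 23: (-5, 5, 0)
Sorted: 24 hexes.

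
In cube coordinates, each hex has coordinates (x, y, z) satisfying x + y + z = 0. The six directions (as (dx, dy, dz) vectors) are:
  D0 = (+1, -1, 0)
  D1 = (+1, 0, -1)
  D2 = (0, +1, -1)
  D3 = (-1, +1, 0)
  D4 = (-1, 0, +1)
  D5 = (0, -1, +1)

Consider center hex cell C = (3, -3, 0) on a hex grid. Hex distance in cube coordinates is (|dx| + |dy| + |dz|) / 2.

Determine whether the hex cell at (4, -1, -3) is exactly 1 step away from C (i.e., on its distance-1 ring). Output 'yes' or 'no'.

Answer: no

Derivation:
|px - cx| = |4 - 3| = 1
|py - cy| = |-1 - (-3)| = 2
|pz - cz| = |-3 - 0| = 3
distance = (1+2+3)/2 = 6/2 = 3
radius = 1; distance != radius -> no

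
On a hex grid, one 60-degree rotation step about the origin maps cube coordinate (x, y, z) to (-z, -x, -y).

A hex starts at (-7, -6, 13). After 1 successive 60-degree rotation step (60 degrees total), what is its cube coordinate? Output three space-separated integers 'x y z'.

Start: (-7, -6, 13)
Step 1: (-7, -6, 13) -> (-(13), -(-7), -(-6)) = (-13, 7, 6)

Answer: -13 7 6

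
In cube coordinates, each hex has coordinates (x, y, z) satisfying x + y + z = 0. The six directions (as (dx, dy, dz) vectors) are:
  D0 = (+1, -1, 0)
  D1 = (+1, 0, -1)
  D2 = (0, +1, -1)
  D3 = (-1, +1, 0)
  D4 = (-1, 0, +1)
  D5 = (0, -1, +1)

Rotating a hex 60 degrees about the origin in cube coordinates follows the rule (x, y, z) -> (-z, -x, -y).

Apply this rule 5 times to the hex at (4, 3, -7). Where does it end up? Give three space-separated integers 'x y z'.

Start: (4, 3, -7)
Step 1: (4, 3, -7) -> (-(-7), -(4), -(3)) = (7, -4, -3)
Step 2: (7, -4, -3) -> (-(-3), -(7), -(-4)) = (3, -7, 4)
Step 3: (3, -7, 4) -> (-(4), -(3), -(-7)) = (-4, -3, 7)
Step 4: (-4, -3, 7) -> (-(7), -(-4), -(-3)) = (-7, 4, 3)
Step 5: (-7, 4, 3) -> (-(3), -(-7), -(4)) = (-3, 7, -4)

Answer: -3 7 -4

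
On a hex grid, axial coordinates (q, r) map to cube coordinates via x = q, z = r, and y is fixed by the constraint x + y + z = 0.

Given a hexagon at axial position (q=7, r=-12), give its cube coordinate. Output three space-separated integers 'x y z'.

Answer: 7 5 -12

Derivation:
x = q = 7
z = r = -12
y = -x - z = -(7) - (-12) = 5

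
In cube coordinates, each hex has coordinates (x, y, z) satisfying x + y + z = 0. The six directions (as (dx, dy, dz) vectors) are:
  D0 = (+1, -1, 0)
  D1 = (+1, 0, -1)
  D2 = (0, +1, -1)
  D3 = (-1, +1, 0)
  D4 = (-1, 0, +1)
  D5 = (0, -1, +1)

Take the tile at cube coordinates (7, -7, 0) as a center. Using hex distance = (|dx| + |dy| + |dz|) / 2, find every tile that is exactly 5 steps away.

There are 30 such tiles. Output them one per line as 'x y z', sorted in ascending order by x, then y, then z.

Walk ring at distance 5 from (7, -7, 0):
Start at center + D4*5 = (2, -7, 5)
  hex 0: (2, -7, 5)
  hex 1: (3, -8, 5)
  hex 2: (4, -9, 5)
  hex 3: (5, -10, 5)
  hex 4: (6, -11, 5)
  hex 5: (7, -12, 5)
  hex 6: (8, -12, 4)
  hex 7: (9, -12, 3)
  hex 8: (10, -12, 2)
  hex 9: (11, -12, 1)
  hex 10: (12, -12, 0)
  hex 11: (12, -11, -1)
  hex 12: (12, -10, -2)
  hex 13: (12, -9, -3)
  hex 14: (12, -8, -4)
  hex 15: (12, -7, -5)
  hex 16: (11, -6, -5)
  hex 17: (10, -5, -5)
  hex 18: (9, -4, -5)
  hex 19: (8, -3, -5)
  hex 20: (7, -2, -5)
  hex 21: (6, -2, -4)
  hex 22: (5, -2, -3)
  hex 23: (4, -2, -2)
  hex 24: (3, -2, -1)
  hex 25: (2, -2, 0)
  hex 26: (2, -3, 1)
  hex 27: (2, -4, 2)
  hex 28: (2, -5, 3)
  hex 29: (2, -6, 4)
Sorted: 30 hexes.

Answer: 2 -7 5
2 -6 4
2 -5 3
2 -4 2
2 -3 1
2 -2 0
3 -8 5
3 -2 -1
4 -9 5
4 -2 -2
5 -10 5
5 -2 -3
6 -11 5
6 -2 -4
7 -12 5
7 -2 -5
8 -12 4
8 -3 -5
9 -12 3
9 -4 -5
10 -12 2
10 -5 -5
11 -12 1
11 -6 -5
12 -12 0
12 -11 -1
12 -10 -2
12 -9 -3
12 -8 -4
12 -7 -5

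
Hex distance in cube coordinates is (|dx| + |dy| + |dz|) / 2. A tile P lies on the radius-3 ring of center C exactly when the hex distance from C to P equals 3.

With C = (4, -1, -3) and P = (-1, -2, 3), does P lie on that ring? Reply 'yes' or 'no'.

Answer: no

Derivation:
|px - cx| = |-1 - 4| = 5
|py - cy| = |-2 - (-1)| = 1
|pz - cz| = |3 - (-3)| = 6
distance = (5+1+6)/2 = 12/2 = 6
radius = 3; distance != radius -> no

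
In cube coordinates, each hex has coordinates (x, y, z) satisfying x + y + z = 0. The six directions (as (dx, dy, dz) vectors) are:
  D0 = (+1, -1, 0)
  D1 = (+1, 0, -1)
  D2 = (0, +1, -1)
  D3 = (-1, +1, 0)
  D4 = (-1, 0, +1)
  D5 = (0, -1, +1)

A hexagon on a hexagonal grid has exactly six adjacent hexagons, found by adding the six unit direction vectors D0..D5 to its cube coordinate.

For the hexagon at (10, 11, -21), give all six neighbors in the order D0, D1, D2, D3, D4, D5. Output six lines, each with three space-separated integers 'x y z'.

Center: (10, 11, -21). Add each direction:
  D0: (10, 11, -21) + (1, -1, 0) = (11, 10, -21)
  D1: (10, 11, -21) + (1, 0, -1) = (11, 11, -22)
  D2: (10, 11, -21) + (0, 1, -1) = (10, 12, -22)
  D3: (10, 11, -21) + (-1, 1, 0) = (9, 12, -21)
  D4: (10, 11, -21) + (-1, 0, 1) = (9, 11, -20)
  D5: (10, 11, -21) + (0, -1, 1) = (10, 10, -20)

Answer: 11 10 -21
11 11 -22
10 12 -22
9 12 -21
9 11 -20
10 10 -20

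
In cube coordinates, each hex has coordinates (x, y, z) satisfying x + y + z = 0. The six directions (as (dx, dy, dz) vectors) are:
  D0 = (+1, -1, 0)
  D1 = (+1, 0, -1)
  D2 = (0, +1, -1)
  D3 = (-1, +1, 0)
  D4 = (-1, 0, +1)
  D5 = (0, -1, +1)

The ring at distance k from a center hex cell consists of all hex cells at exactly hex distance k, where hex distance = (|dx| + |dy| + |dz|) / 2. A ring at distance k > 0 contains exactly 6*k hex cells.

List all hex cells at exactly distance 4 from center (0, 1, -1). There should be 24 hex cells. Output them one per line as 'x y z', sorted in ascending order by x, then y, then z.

Walk ring at distance 4 from (0, 1, -1):
Start at center + D4*4 = (-4, 1, 3)
  hex 0: (-4, 1, 3)
  hex 1: (-3, 0, 3)
  hex 2: (-2, -1, 3)
  hex 3: (-1, -2, 3)
  hex 4: (0, -3, 3)
  hex 5: (1, -3, 2)
  hex 6: (2, -3, 1)
  hex 7: (3, -3, 0)
  hex 8: (4, -3, -1)
  hex 9: (4, -2, -2)
  hex 10: (4, -1, -3)
  hex 11: (4, 0, -4)
  hex 12: (4, 1, -5)
  hex 13: (3, 2, -5)
  hex 14: (2, 3, -5)
  hex 15: (1, 4, -5)
  hex 16: (0, 5, -5)
  hex 17: (-1, 5, -4)
  hex 18: (-2, 5, -3)
  hex 19: (-3, 5, -2)
  hex 20: (-4, 5, -1)
  hex 21: (-4, 4, 0)
  hex 22: (-4, 3, 1)
  hex 23: (-4, 2, 2)
Sorted: 24 hexes.

Answer: -4 1 3
-4 2 2
-4 3 1
-4 4 0
-4 5 -1
-3 0 3
-3 5 -2
-2 -1 3
-2 5 -3
-1 -2 3
-1 5 -4
0 -3 3
0 5 -5
1 -3 2
1 4 -5
2 -3 1
2 3 -5
3 -3 0
3 2 -5
4 -3 -1
4 -2 -2
4 -1 -3
4 0 -4
4 1 -5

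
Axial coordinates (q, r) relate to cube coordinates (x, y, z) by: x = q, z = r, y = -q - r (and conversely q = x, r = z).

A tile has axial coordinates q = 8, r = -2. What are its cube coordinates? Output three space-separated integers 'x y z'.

x = q = 8
z = r = -2
y = -x - z = -(8) - (-2) = -6

Answer: 8 -6 -2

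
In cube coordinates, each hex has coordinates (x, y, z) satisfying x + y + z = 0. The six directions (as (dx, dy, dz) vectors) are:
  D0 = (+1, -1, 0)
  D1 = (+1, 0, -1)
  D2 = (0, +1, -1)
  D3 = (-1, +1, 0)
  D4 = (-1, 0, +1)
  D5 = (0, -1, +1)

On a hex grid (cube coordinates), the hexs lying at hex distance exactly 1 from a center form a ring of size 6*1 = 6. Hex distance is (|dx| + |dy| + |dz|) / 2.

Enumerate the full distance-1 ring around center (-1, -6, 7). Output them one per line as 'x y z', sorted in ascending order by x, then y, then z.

Answer: -2 -6 8
-2 -5 7
-1 -7 8
-1 -5 6
0 -7 7
0 -6 6

Derivation:
Walk ring at distance 1 from (-1, -6, 7):
Start at center + D4*1 = (-2, -6, 8)
  hex 0: (-2, -6, 8)
  hex 1: (-1, -7, 8)
  hex 2: (0, -7, 7)
  hex 3: (0, -6, 6)
  hex 4: (-1, -5, 6)
  hex 5: (-2, -5, 7)
Sorted: 6 hexes.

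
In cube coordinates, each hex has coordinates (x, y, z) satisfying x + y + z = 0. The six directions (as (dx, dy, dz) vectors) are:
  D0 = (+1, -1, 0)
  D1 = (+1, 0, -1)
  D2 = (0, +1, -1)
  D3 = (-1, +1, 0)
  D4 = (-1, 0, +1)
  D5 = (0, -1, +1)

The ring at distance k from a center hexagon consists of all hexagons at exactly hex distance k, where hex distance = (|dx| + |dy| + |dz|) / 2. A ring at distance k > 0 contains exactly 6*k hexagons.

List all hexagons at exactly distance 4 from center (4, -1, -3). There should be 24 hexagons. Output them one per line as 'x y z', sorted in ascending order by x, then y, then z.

Walk ring at distance 4 from (4, -1, -3):
Start at center + D4*4 = (0, -1, 1)
  hex 0: (0, -1, 1)
  hex 1: (1, -2, 1)
  hex 2: (2, -3, 1)
  hex 3: (3, -4, 1)
  hex 4: (4, -5, 1)
  hex 5: (5, -5, 0)
  hex 6: (6, -5, -1)
  hex 7: (7, -5, -2)
  hex 8: (8, -5, -3)
  hex 9: (8, -4, -4)
  hex 10: (8, -3, -5)
  hex 11: (8, -2, -6)
  hex 12: (8, -1, -7)
  hex 13: (7, 0, -7)
  hex 14: (6, 1, -7)
  hex 15: (5, 2, -7)
  hex 16: (4, 3, -7)
  hex 17: (3, 3, -6)
  hex 18: (2, 3, -5)
  hex 19: (1, 3, -4)
  hex 20: (0, 3, -3)
  hex 21: (0, 2, -2)
  hex 22: (0, 1, -1)
  hex 23: (0, 0, 0)
Sorted: 24 hexes.

Answer: 0 -1 1
0 0 0
0 1 -1
0 2 -2
0 3 -3
1 -2 1
1 3 -4
2 -3 1
2 3 -5
3 -4 1
3 3 -6
4 -5 1
4 3 -7
5 -5 0
5 2 -7
6 -5 -1
6 1 -7
7 -5 -2
7 0 -7
8 -5 -3
8 -4 -4
8 -3 -5
8 -2 -6
8 -1 -7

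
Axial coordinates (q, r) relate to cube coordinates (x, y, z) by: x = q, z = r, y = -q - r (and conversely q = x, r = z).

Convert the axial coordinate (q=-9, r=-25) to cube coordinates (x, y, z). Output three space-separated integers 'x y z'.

Answer: -9 34 -25

Derivation:
x = q = -9
z = r = -25
y = -x - z = -(-9) - (-25) = 34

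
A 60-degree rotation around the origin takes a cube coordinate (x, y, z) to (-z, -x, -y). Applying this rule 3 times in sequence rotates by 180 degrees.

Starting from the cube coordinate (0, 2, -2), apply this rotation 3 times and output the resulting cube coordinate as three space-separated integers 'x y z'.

Answer: 0 -2 2

Derivation:
Start: (0, 2, -2)
Step 1: (0, 2, -2) -> (-(-2), -(0), -(2)) = (2, 0, -2)
Step 2: (2, 0, -2) -> (-(-2), -(2), -(0)) = (2, -2, 0)
Step 3: (2, -2, 0) -> (-(0), -(2), -(-2)) = (0, -2, 2)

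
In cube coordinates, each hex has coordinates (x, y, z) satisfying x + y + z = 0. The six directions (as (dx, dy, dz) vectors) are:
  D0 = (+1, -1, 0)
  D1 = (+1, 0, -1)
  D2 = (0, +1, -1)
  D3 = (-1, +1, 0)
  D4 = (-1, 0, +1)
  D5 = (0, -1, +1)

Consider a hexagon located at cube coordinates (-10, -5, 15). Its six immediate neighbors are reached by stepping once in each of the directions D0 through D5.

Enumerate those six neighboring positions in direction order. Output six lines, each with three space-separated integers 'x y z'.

Answer: -9 -6 15
-9 -5 14
-10 -4 14
-11 -4 15
-11 -5 16
-10 -6 16

Derivation:
Center: (-10, -5, 15). Add each direction:
  D0: (-10, -5, 15) + (1, -1, 0) = (-9, -6, 15)
  D1: (-10, -5, 15) + (1, 0, -1) = (-9, -5, 14)
  D2: (-10, -5, 15) + (0, 1, -1) = (-10, -4, 14)
  D3: (-10, -5, 15) + (-1, 1, 0) = (-11, -4, 15)
  D4: (-10, -5, 15) + (-1, 0, 1) = (-11, -5, 16)
  D5: (-10, -5, 15) + (0, -1, 1) = (-10, -6, 16)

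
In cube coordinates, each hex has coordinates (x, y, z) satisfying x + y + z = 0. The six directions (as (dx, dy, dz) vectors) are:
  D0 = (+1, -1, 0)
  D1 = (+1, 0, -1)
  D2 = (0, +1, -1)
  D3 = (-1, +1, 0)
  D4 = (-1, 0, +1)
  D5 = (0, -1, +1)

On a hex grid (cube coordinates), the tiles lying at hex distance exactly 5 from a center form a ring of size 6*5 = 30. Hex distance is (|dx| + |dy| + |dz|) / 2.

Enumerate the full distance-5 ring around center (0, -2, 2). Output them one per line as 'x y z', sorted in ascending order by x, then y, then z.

Answer: -5 -2 7
-5 -1 6
-5 0 5
-5 1 4
-5 2 3
-5 3 2
-4 -3 7
-4 3 1
-3 -4 7
-3 3 0
-2 -5 7
-2 3 -1
-1 -6 7
-1 3 -2
0 -7 7
0 3 -3
1 -7 6
1 2 -3
2 -7 5
2 1 -3
3 -7 4
3 0 -3
4 -7 3
4 -1 -3
5 -7 2
5 -6 1
5 -5 0
5 -4 -1
5 -3 -2
5 -2 -3

Derivation:
Walk ring at distance 5 from (0, -2, 2):
Start at center + D4*5 = (-5, -2, 7)
  hex 0: (-5, -2, 7)
  hex 1: (-4, -3, 7)
  hex 2: (-3, -4, 7)
  hex 3: (-2, -5, 7)
  hex 4: (-1, -6, 7)
  hex 5: (0, -7, 7)
  hex 6: (1, -7, 6)
  hex 7: (2, -7, 5)
  hex 8: (3, -7, 4)
  hex 9: (4, -7, 3)
  hex 10: (5, -7, 2)
  hex 11: (5, -6, 1)
  hex 12: (5, -5, 0)
  hex 13: (5, -4, -1)
  hex 14: (5, -3, -2)
  hex 15: (5, -2, -3)
  hex 16: (4, -1, -3)
  hex 17: (3, 0, -3)
  hex 18: (2, 1, -3)
  hex 19: (1, 2, -3)
  hex 20: (0, 3, -3)
  hex 21: (-1, 3, -2)
  hex 22: (-2, 3, -1)
  hex 23: (-3, 3, 0)
  hex 24: (-4, 3, 1)
  hex 25: (-5, 3, 2)
  hex 26: (-5, 2, 3)
  hex 27: (-5, 1, 4)
  hex 28: (-5, 0, 5)
  hex 29: (-5, -1, 6)
Sorted: 30 hexes.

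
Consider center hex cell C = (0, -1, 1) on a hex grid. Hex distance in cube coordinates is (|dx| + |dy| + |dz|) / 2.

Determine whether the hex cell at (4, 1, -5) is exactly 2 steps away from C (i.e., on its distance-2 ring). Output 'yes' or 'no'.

|px - cx| = |4 - 0| = 4
|py - cy| = |1 - (-1)| = 2
|pz - cz| = |-5 - 1| = 6
distance = (4+2+6)/2 = 12/2 = 6
radius = 2; distance != radius -> no

Answer: no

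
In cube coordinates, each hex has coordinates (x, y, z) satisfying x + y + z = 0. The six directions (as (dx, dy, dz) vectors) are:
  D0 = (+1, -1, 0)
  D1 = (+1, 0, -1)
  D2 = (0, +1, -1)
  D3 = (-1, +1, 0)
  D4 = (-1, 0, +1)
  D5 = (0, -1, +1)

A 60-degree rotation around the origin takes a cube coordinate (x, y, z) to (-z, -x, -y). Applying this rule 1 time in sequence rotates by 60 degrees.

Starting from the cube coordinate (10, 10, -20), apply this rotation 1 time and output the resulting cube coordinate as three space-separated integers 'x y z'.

Start: (10, 10, -20)
Step 1: (10, 10, -20) -> (-(-20), -(10), -(10)) = (20, -10, -10)

Answer: 20 -10 -10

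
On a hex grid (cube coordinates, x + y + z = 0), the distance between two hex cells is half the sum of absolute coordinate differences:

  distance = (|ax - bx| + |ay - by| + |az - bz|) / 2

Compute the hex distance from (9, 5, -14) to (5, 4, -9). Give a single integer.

Answer: 5

Derivation:
|ax - bx| = |9 - 5| = 4
|ay - by| = |5 - 4| = 1
|az - bz| = |-14 - (-9)| = 5
distance = (4 + 1 + 5) / 2 = 10 / 2 = 5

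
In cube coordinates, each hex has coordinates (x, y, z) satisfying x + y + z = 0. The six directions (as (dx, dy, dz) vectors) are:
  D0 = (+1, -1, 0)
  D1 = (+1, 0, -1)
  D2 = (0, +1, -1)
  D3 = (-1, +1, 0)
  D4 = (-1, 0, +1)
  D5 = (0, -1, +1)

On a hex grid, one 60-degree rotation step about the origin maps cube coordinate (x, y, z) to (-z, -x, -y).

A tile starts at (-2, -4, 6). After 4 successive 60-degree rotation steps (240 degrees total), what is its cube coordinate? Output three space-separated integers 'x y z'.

Start: (-2, -4, 6)
Step 1: (-2, -4, 6) -> (-(6), -(-2), -(-4)) = (-6, 2, 4)
Step 2: (-6, 2, 4) -> (-(4), -(-6), -(2)) = (-4, 6, -2)
Step 3: (-4, 6, -2) -> (-(-2), -(-4), -(6)) = (2, 4, -6)
Step 4: (2, 4, -6) -> (-(-6), -(2), -(4)) = (6, -2, -4)

Answer: 6 -2 -4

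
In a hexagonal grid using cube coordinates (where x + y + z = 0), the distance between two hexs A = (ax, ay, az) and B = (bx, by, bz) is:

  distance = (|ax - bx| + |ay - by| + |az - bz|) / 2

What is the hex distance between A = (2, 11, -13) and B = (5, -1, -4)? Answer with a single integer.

Answer: 12

Derivation:
|ax - bx| = |2 - 5| = 3
|ay - by| = |11 - (-1)| = 12
|az - bz| = |-13 - (-4)| = 9
distance = (3 + 12 + 9) / 2 = 24 / 2 = 12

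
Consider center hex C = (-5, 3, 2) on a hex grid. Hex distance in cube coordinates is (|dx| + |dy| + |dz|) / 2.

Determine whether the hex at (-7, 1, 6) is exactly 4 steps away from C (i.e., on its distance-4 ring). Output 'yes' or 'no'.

Answer: yes

Derivation:
|px - cx| = |-7 - (-5)| = 2
|py - cy| = |1 - 3| = 2
|pz - cz| = |6 - 2| = 4
distance = (2+2+4)/2 = 8/2 = 4
radius = 4; distance == radius -> yes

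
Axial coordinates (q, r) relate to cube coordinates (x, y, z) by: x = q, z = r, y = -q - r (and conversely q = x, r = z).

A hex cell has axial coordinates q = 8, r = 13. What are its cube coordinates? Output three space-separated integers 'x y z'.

x = q = 8
z = r = 13
y = -x - z = -(8) - (13) = -21

Answer: 8 -21 13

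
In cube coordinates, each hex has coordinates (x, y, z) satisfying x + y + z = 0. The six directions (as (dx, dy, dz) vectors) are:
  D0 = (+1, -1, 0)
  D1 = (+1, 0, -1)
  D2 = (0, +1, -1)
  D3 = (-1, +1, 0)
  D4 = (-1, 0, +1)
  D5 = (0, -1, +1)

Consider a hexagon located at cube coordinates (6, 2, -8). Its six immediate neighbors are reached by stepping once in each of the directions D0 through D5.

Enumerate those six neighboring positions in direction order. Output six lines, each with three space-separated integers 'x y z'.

Center: (6, 2, -8). Add each direction:
  D0: (6, 2, -8) + (1, -1, 0) = (7, 1, -8)
  D1: (6, 2, -8) + (1, 0, -1) = (7, 2, -9)
  D2: (6, 2, -8) + (0, 1, -1) = (6, 3, -9)
  D3: (6, 2, -8) + (-1, 1, 0) = (5, 3, -8)
  D4: (6, 2, -8) + (-1, 0, 1) = (5, 2, -7)
  D5: (6, 2, -8) + (0, -1, 1) = (6, 1, -7)

Answer: 7 1 -8
7 2 -9
6 3 -9
5 3 -8
5 2 -7
6 1 -7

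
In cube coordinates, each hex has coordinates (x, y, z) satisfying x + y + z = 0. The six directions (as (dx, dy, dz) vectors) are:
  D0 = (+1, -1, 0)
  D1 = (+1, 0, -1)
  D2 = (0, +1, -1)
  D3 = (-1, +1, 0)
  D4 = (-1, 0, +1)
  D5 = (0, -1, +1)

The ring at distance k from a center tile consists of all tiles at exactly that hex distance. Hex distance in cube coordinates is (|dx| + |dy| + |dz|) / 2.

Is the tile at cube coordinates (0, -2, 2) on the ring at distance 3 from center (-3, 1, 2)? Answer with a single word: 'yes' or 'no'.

|px - cx| = |0 - (-3)| = 3
|py - cy| = |-2 - 1| = 3
|pz - cz| = |2 - 2| = 0
distance = (3+3+0)/2 = 6/2 = 3
radius = 3; distance == radius -> yes

Answer: yes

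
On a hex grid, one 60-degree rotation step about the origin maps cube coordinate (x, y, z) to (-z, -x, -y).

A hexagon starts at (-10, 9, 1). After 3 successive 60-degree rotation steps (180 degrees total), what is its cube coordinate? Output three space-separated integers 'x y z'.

Answer: 10 -9 -1

Derivation:
Start: (-10, 9, 1)
Step 1: (-10, 9, 1) -> (-(1), -(-10), -(9)) = (-1, 10, -9)
Step 2: (-1, 10, -9) -> (-(-9), -(-1), -(10)) = (9, 1, -10)
Step 3: (9, 1, -10) -> (-(-10), -(9), -(1)) = (10, -9, -1)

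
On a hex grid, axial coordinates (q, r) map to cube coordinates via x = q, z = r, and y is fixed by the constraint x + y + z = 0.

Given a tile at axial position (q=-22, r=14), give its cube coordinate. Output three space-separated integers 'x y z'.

x = q = -22
z = r = 14
y = -x - z = -(-22) - (14) = 8

Answer: -22 8 14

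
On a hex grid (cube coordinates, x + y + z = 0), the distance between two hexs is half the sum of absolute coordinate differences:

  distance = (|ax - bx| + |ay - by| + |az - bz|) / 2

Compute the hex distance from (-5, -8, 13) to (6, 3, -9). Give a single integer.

|ax - bx| = |-5 - 6| = 11
|ay - by| = |-8 - 3| = 11
|az - bz| = |13 - (-9)| = 22
distance = (11 + 11 + 22) / 2 = 44 / 2 = 22

Answer: 22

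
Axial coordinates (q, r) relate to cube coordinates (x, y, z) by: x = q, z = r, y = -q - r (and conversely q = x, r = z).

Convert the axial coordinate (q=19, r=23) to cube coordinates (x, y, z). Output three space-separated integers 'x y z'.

Answer: 19 -42 23

Derivation:
x = q = 19
z = r = 23
y = -x - z = -(19) - (23) = -42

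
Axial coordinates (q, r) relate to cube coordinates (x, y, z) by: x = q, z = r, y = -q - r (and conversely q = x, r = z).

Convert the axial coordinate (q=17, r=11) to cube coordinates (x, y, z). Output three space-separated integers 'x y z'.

x = q = 17
z = r = 11
y = -x - z = -(17) - (11) = -28

Answer: 17 -28 11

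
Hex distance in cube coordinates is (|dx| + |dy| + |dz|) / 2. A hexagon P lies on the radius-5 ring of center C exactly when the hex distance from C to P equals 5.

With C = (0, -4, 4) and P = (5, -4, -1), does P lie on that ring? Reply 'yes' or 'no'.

|px - cx| = |5 - 0| = 5
|py - cy| = |-4 - (-4)| = 0
|pz - cz| = |-1 - 4| = 5
distance = (5+0+5)/2 = 10/2 = 5
radius = 5; distance == radius -> yes

Answer: yes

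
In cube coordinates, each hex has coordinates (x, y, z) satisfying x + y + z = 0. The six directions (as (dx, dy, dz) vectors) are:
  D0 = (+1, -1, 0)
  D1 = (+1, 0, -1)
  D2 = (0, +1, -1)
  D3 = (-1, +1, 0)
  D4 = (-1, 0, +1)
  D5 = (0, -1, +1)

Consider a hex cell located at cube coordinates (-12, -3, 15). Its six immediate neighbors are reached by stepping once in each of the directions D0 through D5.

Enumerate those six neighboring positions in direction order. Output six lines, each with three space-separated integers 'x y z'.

Center: (-12, -3, 15). Add each direction:
  D0: (-12, -3, 15) + (1, -1, 0) = (-11, -4, 15)
  D1: (-12, -3, 15) + (1, 0, -1) = (-11, -3, 14)
  D2: (-12, -3, 15) + (0, 1, -1) = (-12, -2, 14)
  D3: (-12, -3, 15) + (-1, 1, 0) = (-13, -2, 15)
  D4: (-12, -3, 15) + (-1, 0, 1) = (-13, -3, 16)
  D5: (-12, -3, 15) + (0, -1, 1) = (-12, -4, 16)

Answer: -11 -4 15
-11 -3 14
-12 -2 14
-13 -2 15
-13 -3 16
-12 -4 16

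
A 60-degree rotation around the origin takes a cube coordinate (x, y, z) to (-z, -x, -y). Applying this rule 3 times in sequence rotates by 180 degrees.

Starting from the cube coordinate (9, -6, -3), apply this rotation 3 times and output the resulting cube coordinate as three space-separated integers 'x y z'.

Start: (9, -6, -3)
Step 1: (9, -6, -3) -> (-(-3), -(9), -(-6)) = (3, -9, 6)
Step 2: (3, -9, 6) -> (-(6), -(3), -(-9)) = (-6, -3, 9)
Step 3: (-6, -3, 9) -> (-(9), -(-6), -(-3)) = (-9, 6, 3)

Answer: -9 6 3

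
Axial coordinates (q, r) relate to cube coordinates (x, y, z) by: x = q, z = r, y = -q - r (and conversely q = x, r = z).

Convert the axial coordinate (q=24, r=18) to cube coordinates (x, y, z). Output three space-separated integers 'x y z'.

x = q = 24
z = r = 18
y = -x - z = -(24) - (18) = -42

Answer: 24 -42 18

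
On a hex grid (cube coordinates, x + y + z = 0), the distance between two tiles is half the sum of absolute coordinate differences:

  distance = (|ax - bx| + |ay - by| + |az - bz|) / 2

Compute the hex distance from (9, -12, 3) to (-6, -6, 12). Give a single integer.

Answer: 15

Derivation:
|ax - bx| = |9 - (-6)| = 15
|ay - by| = |-12 - (-6)| = 6
|az - bz| = |3 - 12| = 9
distance = (15 + 6 + 9) / 2 = 30 / 2 = 15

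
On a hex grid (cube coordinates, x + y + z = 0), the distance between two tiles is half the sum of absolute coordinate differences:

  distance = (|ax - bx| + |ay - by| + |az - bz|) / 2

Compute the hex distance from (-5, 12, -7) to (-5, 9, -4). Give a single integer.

Answer: 3

Derivation:
|ax - bx| = |-5 - (-5)| = 0
|ay - by| = |12 - 9| = 3
|az - bz| = |-7 - (-4)| = 3
distance = (0 + 3 + 3) / 2 = 6 / 2 = 3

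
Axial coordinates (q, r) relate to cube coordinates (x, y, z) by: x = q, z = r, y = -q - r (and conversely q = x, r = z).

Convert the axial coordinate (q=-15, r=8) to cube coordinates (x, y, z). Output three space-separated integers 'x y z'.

Answer: -15 7 8

Derivation:
x = q = -15
z = r = 8
y = -x - z = -(-15) - (8) = 7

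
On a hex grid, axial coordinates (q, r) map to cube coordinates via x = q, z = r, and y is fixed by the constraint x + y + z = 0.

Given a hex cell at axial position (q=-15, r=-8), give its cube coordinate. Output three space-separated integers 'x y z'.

Answer: -15 23 -8

Derivation:
x = q = -15
z = r = -8
y = -x - z = -(-15) - (-8) = 23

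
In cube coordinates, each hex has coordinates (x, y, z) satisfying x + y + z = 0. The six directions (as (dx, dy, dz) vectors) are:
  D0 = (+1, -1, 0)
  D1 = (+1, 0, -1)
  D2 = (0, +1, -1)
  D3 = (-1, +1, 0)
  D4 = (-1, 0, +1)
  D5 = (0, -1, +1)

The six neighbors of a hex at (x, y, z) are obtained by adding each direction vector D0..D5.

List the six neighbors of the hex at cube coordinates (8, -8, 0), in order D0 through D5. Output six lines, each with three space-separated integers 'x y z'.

Answer: 9 -9 0
9 -8 -1
8 -7 -1
7 -7 0
7 -8 1
8 -9 1

Derivation:
Center: (8, -8, 0). Add each direction:
  D0: (8, -8, 0) + (1, -1, 0) = (9, -9, 0)
  D1: (8, -8, 0) + (1, 0, -1) = (9, -8, -1)
  D2: (8, -8, 0) + (0, 1, -1) = (8, -7, -1)
  D3: (8, -8, 0) + (-1, 1, 0) = (7, -7, 0)
  D4: (8, -8, 0) + (-1, 0, 1) = (7, -8, 1)
  D5: (8, -8, 0) + (0, -1, 1) = (8, -9, 1)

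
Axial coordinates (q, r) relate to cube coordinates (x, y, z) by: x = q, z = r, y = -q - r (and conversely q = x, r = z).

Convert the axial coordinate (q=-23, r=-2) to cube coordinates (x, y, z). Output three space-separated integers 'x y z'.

x = q = -23
z = r = -2
y = -x - z = -(-23) - (-2) = 25

Answer: -23 25 -2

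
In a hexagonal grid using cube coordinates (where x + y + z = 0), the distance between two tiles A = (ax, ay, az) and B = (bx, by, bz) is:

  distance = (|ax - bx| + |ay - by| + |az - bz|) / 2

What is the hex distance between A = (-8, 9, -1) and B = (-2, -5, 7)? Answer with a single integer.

Answer: 14

Derivation:
|ax - bx| = |-8 - (-2)| = 6
|ay - by| = |9 - (-5)| = 14
|az - bz| = |-1 - 7| = 8
distance = (6 + 14 + 8) / 2 = 28 / 2 = 14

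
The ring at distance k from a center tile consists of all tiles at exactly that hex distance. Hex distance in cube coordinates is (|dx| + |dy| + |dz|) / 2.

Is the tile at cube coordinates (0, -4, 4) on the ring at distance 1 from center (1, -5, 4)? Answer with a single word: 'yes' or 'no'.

|px - cx| = |0 - 1| = 1
|py - cy| = |-4 - (-5)| = 1
|pz - cz| = |4 - 4| = 0
distance = (1+1+0)/2 = 2/2 = 1
radius = 1; distance == radius -> yes

Answer: yes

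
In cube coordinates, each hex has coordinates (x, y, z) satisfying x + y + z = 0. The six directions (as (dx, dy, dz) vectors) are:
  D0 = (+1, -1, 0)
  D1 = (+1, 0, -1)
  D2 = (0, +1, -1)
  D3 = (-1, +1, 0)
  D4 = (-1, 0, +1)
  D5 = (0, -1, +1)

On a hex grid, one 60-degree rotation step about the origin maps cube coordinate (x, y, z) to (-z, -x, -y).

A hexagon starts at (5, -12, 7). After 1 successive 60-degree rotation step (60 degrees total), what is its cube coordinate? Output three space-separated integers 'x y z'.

Answer: -7 -5 12

Derivation:
Start: (5, -12, 7)
Step 1: (5, -12, 7) -> (-(7), -(5), -(-12)) = (-7, -5, 12)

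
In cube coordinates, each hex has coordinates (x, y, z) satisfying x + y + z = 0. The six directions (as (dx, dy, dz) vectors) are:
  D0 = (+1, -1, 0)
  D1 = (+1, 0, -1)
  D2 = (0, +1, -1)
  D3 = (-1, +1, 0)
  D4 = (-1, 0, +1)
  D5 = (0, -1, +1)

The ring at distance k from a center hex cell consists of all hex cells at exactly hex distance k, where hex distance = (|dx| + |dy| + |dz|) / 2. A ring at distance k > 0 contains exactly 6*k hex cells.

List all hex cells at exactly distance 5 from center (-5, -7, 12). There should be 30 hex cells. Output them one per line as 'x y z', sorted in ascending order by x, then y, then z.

Walk ring at distance 5 from (-5, -7, 12):
Start at center + D4*5 = (-10, -7, 17)
  hex 0: (-10, -7, 17)
  hex 1: (-9, -8, 17)
  hex 2: (-8, -9, 17)
  hex 3: (-7, -10, 17)
  hex 4: (-6, -11, 17)
  hex 5: (-5, -12, 17)
  hex 6: (-4, -12, 16)
  hex 7: (-3, -12, 15)
  hex 8: (-2, -12, 14)
  hex 9: (-1, -12, 13)
  hex 10: (0, -12, 12)
  hex 11: (0, -11, 11)
  hex 12: (0, -10, 10)
  hex 13: (0, -9, 9)
  hex 14: (0, -8, 8)
  hex 15: (0, -7, 7)
  hex 16: (-1, -6, 7)
  hex 17: (-2, -5, 7)
  hex 18: (-3, -4, 7)
  hex 19: (-4, -3, 7)
  hex 20: (-5, -2, 7)
  hex 21: (-6, -2, 8)
  hex 22: (-7, -2, 9)
  hex 23: (-8, -2, 10)
  hex 24: (-9, -2, 11)
  hex 25: (-10, -2, 12)
  hex 26: (-10, -3, 13)
  hex 27: (-10, -4, 14)
  hex 28: (-10, -5, 15)
  hex 29: (-10, -6, 16)
Sorted: 30 hexes.

Answer: -10 -7 17
-10 -6 16
-10 -5 15
-10 -4 14
-10 -3 13
-10 -2 12
-9 -8 17
-9 -2 11
-8 -9 17
-8 -2 10
-7 -10 17
-7 -2 9
-6 -11 17
-6 -2 8
-5 -12 17
-5 -2 7
-4 -12 16
-4 -3 7
-3 -12 15
-3 -4 7
-2 -12 14
-2 -5 7
-1 -12 13
-1 -6 7
0 -12 12
0 -11 11
0 -10 10
0 -9 9
0 -8 8
0 -7 7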